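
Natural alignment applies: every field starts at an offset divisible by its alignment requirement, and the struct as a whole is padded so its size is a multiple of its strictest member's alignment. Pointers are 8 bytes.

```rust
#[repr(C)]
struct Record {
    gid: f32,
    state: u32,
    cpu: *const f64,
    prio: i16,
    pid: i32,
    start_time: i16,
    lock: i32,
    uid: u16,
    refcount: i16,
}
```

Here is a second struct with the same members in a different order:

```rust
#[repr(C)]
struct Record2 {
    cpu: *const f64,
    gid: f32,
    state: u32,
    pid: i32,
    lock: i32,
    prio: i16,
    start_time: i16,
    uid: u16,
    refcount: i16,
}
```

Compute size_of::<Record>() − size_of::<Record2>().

8

0..4  gid  (4B, 4-aligned)
4..8  state  (4B, 4-aligned)
8..16  cpu  (8B, 8-aligned)
16..18  prio  (2B, 2-aligned)
18..20  -- padding (2B)
20..24  pid  (4B, 4-aligned)
24..26  start_time  (2B, 2-aligned)
26..28  -- padding (2B)
28..32  lock  (4B, 4-aligned)
32..34  uid  (2B, 2-aligned)
34..36  refcount  (2B, 2-aligned)
36..40  -- tail padding (4B)
sizeof = 40, alignof = 8
— Record2 —
0..8  cpu  (8B, 8-aligned)
8..12  gid  (4B, 4-aligned)
12..16  state  (4B, 4-aligned)
16..20  pid  (4B, 4-aligned)
20..24  lock  (4B, 4-aligned)
24..26  prio  (2B, 2-aligned)
26..28  start_time  (2B, 2-aligned)
28..30  uid  (2B, 2-aligned)
30..32  refcount  (2B, 2-aligned)
sizeof = 32, alignof = 8
40 − 32 = 8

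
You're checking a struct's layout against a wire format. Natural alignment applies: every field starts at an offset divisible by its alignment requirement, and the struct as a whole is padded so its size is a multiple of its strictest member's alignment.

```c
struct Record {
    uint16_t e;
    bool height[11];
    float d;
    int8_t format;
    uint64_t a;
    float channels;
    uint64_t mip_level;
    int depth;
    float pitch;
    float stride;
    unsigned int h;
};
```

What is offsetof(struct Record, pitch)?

52

0..2  e  (2B, 2-aligned)
2..13  height  (11B, 1-aligned)
13..16  -- padding (3B)
16..20  d  (4B, 4-aligned)
20..21  format  (1B, 1-aligned)
21..24  -- padding (3B)
24..32  a  (8B, 8-aligned)
32..36  channels  (4B, 4-aligned)
36..40  -- padding (4B)
40..48  mip_level  (8B, 8-aligned)
48..52  depth  (4B, 4-aligned)
52..56  pitch  (4B, 4-aligned)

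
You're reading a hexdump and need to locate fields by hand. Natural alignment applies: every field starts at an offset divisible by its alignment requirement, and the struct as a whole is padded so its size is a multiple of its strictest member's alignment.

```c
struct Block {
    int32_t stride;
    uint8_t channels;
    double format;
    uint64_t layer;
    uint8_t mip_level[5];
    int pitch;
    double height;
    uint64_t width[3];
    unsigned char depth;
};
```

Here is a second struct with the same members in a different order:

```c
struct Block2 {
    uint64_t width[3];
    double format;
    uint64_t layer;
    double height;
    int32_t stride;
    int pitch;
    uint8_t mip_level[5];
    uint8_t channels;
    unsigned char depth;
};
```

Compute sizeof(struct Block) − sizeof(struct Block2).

16

stride at 0 (size 4, align 4) → ends 4
channels at 4 (size 1, align 1) → ends 5
pad 3 to align 8 for format
format at 8 (size 8, align 8) → ends 16
layer at 16 (size 8, align 8) → ends 24
mip_level at 24 (size 5, align 1) → ends 29
pad 3 to align 4 for pitch
pitch at 32 (size 4, align 4) → ends 36
pad 4 to align 8 for height
height at 40 (size 8, align 8) → ends 48
width at 48 (size 24, align 8) → ends 72
depth at 72 (size 1, align 1) → ends 73
tail pad 7 to reach multiple of 8
total 80 bytes, alignment 8
— Block2 —
width at 0 (size 24, align 8) → ends 24
format at 24 (size 8, align 8) → ends 32
layer at 32 (size 8, align 8) → ends 40
height at 40 (size 8, align 8) → ends 48
stride at 48 (size 4, align 4) → ends 52
pitch at 52 (size 4, align 4) → ends 56
mip_level at 56 (size 5, align 1) → ends 61
channels at 61 (size 1, align 1) → ends 62
depth at 62 (size 1, align 1) → ends 63
tail pad 1 to reach multiple of 8
total 64 bytes, alignment 8
80 − 64 = 16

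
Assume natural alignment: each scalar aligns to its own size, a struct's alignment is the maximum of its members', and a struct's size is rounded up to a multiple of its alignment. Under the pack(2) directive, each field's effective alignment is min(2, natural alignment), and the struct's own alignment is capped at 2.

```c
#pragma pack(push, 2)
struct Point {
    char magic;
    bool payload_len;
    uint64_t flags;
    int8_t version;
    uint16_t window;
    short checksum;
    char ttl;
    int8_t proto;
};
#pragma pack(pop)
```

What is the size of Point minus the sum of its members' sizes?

0..1  magic  (1B, 1-aligned)
1..2  payload_len  (1B, 1-aligned)
2..10  flags  (8B, 2-aligned)
10..11  version  (1B, 1-aligned)
11..12  -- padding (1B)
12..14  window  (2B, 2-aligned)
14..16  checksum  (2B, 2-aligned)
16..17  ttl  (1B, 1-aligned)
17..18  proto  (1B, 1-aligned)
sizeof = 18, alignof = 2
data bytes 17, size 18 → padding 1

1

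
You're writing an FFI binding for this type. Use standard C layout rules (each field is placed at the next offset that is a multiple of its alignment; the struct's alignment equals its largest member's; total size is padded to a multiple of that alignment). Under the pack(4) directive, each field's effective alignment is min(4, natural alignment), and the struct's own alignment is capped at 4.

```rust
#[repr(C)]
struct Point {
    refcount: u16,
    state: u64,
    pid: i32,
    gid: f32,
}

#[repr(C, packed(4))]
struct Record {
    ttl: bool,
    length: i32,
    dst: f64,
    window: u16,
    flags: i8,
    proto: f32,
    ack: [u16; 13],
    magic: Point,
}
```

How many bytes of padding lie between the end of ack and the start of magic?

2

Point: @0: refcount [2B, align 2] → 2; +6 pad (align 8); @8: state [8B, align 8] → 16; @16: pid [4B, align 4] → 20; @20: gid [4B, align 4] → 24; size 24, align 8
@0: ttl [1B, align 1] → 1
+3 pad (align 4)
@4: length [4B, align 4] → 8
@8: dst [8B, align 4] → 16
@16: window [2B, align 2] → 18
@18: flags [1B, align 1] → 19
+1 pad (align 4)
@20: proto [4B, align 4] → 24
@24: ack [26B, align 2] → 50
+2 pad (align 4)
@52: magic [24B, align 4] → 76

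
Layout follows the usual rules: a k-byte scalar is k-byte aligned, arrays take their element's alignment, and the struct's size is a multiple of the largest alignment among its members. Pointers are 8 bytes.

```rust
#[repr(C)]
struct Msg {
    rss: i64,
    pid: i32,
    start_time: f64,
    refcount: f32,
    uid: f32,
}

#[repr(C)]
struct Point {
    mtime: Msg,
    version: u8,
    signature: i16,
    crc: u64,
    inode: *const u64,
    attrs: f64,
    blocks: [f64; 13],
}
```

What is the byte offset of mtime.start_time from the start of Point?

Msg: 0..8  rss  (8B, 8-aligned); 8..12  pid  (4B, 4-aligned); 12..16  -- padding (4B); 16..24  start_time  (8B, 8-aligned); 24..28  refcount  (4B, 4-aligned); 28..32  uid  (4B, 4-aligned); sizeof = 32, alignof = 8
0..32  mtime  (32B, 8-aligned)
within Msg: start_time at 16
0 + 16 = 16

16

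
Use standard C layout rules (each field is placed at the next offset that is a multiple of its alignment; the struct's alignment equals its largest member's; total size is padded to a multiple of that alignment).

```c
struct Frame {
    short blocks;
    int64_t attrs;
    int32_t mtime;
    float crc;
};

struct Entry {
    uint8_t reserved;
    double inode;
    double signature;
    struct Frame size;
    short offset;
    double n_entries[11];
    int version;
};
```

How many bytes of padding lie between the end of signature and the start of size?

Frame: blocks at 0 (size 2, align 2) → ends 2; pad 6 to align 8 for attrs; attrs at 8 (size 8, align 8) → ends 16; mtime at 16 (size 4, align 4) → ends 20; crc at 20 (size 4, align 4) → ends 24; total 24 bytes, alignment 8
reserved at 0 (size 1, align 1) → ends 1
pad 7 to align 8 for inode
inode at 8 (size 8, align 8) → ends 16
signature at 16 (size 8, align 8) → ends 24
size at 24 (size 24, align 8) → ends 48

0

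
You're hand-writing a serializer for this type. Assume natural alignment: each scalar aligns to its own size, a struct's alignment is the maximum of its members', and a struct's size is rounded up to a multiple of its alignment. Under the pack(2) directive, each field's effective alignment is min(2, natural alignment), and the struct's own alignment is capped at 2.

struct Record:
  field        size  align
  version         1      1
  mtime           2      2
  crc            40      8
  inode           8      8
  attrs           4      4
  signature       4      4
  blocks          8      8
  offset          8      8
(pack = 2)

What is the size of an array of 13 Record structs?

0..1  version  (1B, 1-aligned)
1..2  -- padding (1B)
2..4  mtime  (2B, 2-aligned)
4..44  crc  (40B, 2-aligned)
44..52  inode  (8B, 2-aligned)
52..56  attrs  (4B, 2-aligned)
56..60  signature  (4B, 2-aligned)
60..68  blocks  (8B, 2-aligned)
68..76  offset  (8B, 2-aligned)
sizeof = 76, alignof = 2
array of 13: 13 × 76 = 988

988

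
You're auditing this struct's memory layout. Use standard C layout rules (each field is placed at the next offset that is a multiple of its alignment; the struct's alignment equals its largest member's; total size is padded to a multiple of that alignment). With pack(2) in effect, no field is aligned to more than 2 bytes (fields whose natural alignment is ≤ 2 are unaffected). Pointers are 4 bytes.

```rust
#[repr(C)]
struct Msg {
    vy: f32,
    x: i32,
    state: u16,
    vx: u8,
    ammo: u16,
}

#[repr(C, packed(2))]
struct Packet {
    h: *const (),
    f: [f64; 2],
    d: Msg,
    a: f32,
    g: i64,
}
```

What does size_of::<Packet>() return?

48 bytes

Msg: @0: vy [4B, align 4] → 4; @4: x [4B, align 4] → 8; @8: state [2B, align 2] → 10; @10: vx [1B, align 1] → 11; +1 pad (align 2); @12: ammo [2B, align 2] → 14; +2 tail pad (align 4); size 16, align 4
@0: h [4B, align 2] → 4
@4: f [16B, align 2] → 20
@20: d [16B, align 2] → 36
@36: a [4B, align 2] → 40
@40: g [8B, align 2] → 48
size 48, align 2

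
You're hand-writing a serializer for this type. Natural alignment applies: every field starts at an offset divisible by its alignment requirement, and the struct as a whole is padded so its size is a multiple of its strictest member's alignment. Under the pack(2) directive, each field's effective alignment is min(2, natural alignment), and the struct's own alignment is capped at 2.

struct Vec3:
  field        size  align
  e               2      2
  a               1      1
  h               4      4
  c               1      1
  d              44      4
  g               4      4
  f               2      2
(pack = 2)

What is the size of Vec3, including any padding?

60

e at 0 (size 2, align 2) → ends 2
a at 2 (size 1, align 1) → ends 3
pad 1 to align 2 for h
h at 4 (size 4, align 2) → ends 8
c at 8 (size 1, align 1) → ends 9
pad 1 to align 2 for d
d at 10 (size 44, align 2) → ends 54
g at 54 (size 4, align 2) → ends 58
f at 58 (size 2, align 2) → ends 60
total 60 bytes, alignment 2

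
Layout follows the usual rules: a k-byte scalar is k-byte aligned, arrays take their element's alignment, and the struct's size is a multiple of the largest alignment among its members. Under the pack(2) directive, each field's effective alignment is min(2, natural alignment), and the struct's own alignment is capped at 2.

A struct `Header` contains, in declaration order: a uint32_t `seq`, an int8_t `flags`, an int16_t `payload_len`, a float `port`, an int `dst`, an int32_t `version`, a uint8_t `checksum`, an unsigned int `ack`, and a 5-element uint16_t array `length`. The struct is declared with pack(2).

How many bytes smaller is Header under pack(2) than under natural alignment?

natural layout:
  seq at 0 (size 4, align 4) → ends 4
  flags at 4 (size 1, align 1) → ends 5
  pad 1 to align 2 for payload_len
  payload_len at 6 (size 2, align 2) → ends 8
  port at 8 (size 4, align 4) → ends 12
  dst at 12 (size 4, align 4) → ends 16
  version at 16 (size 4, align 4) → ends 20
  checksum at 20 (size 1, align 1) → ends 21
  pad 3 to align 4 for ack
  ack at 24 (size 4, align 4) → ends 28
  length at 28 (size 10, align 2) → ends 38
  tail pad 2 to reach multiple of 4
  total 40 bytes, alignment 4
packed(2) layout:
  seq at 0 (size 4, align 2) → ends 4
  flags at 4 (size 1, align 1) → ends 5
  pad 1 to align 2 for payload_len
  payload_len at 6 (size 2, align 2) → ends 8
  port at 8 (size 4, align 2) → ends 12
  dst at 12 (size 4, align 2) → ends 16
  version at 16 (size 4, align 2) → ends 20
  checksum at 20 (size 1, align 1) → ends 21
  pad 1 to align 2 for ack
  ack at 22 (size 4, align 2) → ends 26
  length at 26 (size 10, align 2) → ends 36
  total 36 bytes, alignment 2
40 − 36 = 4

4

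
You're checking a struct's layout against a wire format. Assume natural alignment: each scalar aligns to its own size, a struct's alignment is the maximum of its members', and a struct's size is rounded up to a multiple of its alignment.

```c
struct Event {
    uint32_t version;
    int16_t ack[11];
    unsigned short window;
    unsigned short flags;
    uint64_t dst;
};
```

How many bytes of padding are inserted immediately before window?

0

0..4  version  (4B, 4-aligned)
4..26  ack  (22B, 2-aligned)
26..28  window  (2B, 2-aligned)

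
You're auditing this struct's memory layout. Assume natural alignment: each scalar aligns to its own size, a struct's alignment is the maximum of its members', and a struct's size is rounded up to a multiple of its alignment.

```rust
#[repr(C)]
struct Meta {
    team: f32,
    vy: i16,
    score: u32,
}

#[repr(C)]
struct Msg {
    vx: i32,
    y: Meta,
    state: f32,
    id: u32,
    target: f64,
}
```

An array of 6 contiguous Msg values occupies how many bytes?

192

Meta: 0..4  team  (4B, 4-aligned); 4..6  vy  (2B, 2-aligned); 6..8  -- padding (2B); 8..12  score  (4B, 4-aligned); sizeof = 12, alignof = 4
0..4  vx  (4B, 4-aligned)
4..16  y  (12B, 4-aligned)
16..20  state  (4B, 4-aligned)
20..24  id  (4B, 4-aligned)
24..32  target  (8B, 8-aligned)
sizeof = 32, alignof = 8
array of 6: 6 × 32 = 192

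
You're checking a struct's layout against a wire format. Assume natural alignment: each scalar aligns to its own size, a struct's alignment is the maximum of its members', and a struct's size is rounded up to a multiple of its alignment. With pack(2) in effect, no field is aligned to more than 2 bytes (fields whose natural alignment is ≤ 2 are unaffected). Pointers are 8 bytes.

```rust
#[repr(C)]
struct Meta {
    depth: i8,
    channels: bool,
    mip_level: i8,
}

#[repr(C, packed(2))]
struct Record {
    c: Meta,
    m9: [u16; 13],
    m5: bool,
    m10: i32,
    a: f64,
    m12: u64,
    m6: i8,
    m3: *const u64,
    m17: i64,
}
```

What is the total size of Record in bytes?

Meta: @0: depth [1B, align 1] → 1; @1: channels [1B, align 1] → 2; @2: mip_level [1B, align 1] → 3; size 3, align 1
@0: c [3B, align 1] → 3
+1 pad (align 2)
@4: m9 [26B, align 2] → 30
@30: m5 [1B, align 1] → 31
+1 pad (align 2)
@32: m10 [4B, align 2] → 36
@36: a [8B, align 2] → 44
@44: m12 [8B, align 2] → 52
@52: m6 [1B, align 1] → 53
+1 pad (align 2)
@54: m3 [8B, align 2] → 62
@62: m17 [8B, align 2] → 70
size 70, align 2

70 bytes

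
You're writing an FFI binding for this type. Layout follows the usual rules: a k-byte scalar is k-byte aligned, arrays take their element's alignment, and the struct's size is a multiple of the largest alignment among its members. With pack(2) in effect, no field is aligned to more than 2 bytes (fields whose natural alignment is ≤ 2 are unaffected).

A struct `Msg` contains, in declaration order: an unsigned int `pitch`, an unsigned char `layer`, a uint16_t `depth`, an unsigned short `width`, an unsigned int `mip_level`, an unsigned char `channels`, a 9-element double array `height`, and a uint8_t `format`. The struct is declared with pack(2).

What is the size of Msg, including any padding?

90 bytes

0..4  pitch  (4B, 2-aligned)
4..5  layer  (1B, 1-aligned)
5..6  -- padding (1B)
6..8  depth  (2B, 2-aligned)
8..10  width  (2B, 2-aligned)
10..14  mip_level  (4B, 2-aligned)
14..15  channels  (1B, 1-aligned)
15..16  -- padding (1B)
16..88  height  (72B, 2-aligned)
88..89  format  (1B, 1-aligned)
89..90  -- tail padding (1B)
sizeof = 90, alignof = 2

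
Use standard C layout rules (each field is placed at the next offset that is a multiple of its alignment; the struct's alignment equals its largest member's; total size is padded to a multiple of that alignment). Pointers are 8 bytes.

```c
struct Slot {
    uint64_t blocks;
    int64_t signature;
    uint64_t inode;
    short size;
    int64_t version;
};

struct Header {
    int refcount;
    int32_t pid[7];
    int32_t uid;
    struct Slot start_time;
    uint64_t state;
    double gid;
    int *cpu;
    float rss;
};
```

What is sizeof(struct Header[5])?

Slot: @0: blocks [8B, align 8] → 8; @8: signature [8B, align 8] → 16; @16: inode [8B, align 8] → 24; @24: size [2B, align 2] → 26; +6 pad (align 8); @32: version [8B, align 8] → 40; size 40, align 8
@0: refcount [4B, align 4] → 4
@4: pid [28B, align 4] → 32
@32: uid [4B, align 4] → 36
+4 pad (align 8)
@40: start_time [40B, align 8] → 80
@80: state [8B, align 8] → 88
@88: gid [8B, align 8] → 96
@96: cpu [8B, align 8] → 104
@104: rss [4B, align 4] → 108
+4 tail pad (align 8)
size 112, align 8
array of 5: 5 × 112 = 560

560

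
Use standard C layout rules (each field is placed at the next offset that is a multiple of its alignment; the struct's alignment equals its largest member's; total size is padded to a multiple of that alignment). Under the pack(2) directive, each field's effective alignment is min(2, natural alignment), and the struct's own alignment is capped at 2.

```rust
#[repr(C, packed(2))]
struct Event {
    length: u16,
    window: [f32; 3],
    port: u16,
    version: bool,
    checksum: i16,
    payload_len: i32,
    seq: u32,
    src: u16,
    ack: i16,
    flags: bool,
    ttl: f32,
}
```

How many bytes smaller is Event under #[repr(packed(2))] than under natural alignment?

natural layout:
  @0: length [2B, align 2] → 2
  +2 pad (align 4)
  @4: window [12B, align 4] → 16
  @16: port [2B, align 2] → 18
  @18: version [1B, align 1] → 19
  +1 pad (align 2)
  @20: checksum [2B, align 2] → 22
  +2 pad (align 4)
  @24: payload_len [4B, align 4] → 28
  @28: seq [4B, align 4] → 32
  @32: src [2B, align 2] → 34
  @34: ack [2B, align 2] → 36
  @36: flags [1B, align 1] → 37
  +3 pad (align 4)
  @40: ttl [4B, align 4] → 44
  size 44, align 4
packed(2) layout:
  @0: length [2B, align 2] → 2
  @2: window [12B, align 2] → 14
  @14: port [2B, align 2] → 16
  @16: version [1B, align 1] → 17
  +1 pad (align 2)
  @18: checksum [2B, align 2] → 20
  @20: payload_len [4B, align 2] → 24
  @24: seq [4B, align 2] → 28
  @28: src [2B, align 2] → 30
  @30: ack [2B, align 2] → 32
  @32: flags [1B, align 1] → 33
  +1 pad (align 2)
  @34: ttl [4B, align 2] → 38
  size 38, align 2
44 − 38 = 6

6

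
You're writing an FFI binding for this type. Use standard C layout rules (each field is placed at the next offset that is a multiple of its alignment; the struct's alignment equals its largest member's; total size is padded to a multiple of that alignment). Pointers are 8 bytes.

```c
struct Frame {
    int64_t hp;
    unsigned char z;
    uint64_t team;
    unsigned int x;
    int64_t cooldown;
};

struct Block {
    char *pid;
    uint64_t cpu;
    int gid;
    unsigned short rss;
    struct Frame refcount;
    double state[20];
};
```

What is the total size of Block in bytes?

Frame: hp at 0 (size 8, align 8) → ends 8; z at 8 (size 1, align 1) → ends 9; pad 7 to align 8 for team; team at 16 (size 8, align 8) → ends 24; x at 24 (size 4, align 4) → ends 28; pad 4 to align 8 for cooldown; cooldown at 32 (size 8, align 8) → ends 40; total 40 bytes, alignment 8
pid at 0 (size 8, align 8) → ends 8
cpu at 8 (size 8, align 8) → ends 16
gid at 16 (size 4, align 4) → ends 20
rss at 20 (size 2, align 2) → ends 22
pad 2 to align 8 for refcount
refcount at 24 (size 40, align 8) → ends 64
state at 64 (size 160, align 8) → ends 224
total 224 bytes, alignment 8

224 bytes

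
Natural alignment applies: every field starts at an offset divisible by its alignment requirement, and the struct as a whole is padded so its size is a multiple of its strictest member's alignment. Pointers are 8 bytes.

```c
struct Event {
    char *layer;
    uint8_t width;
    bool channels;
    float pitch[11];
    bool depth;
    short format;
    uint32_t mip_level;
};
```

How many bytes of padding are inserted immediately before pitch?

layer at 0 (size 8, align 8) → ends 8
width at 8 (size 1, align 1) → ends 9
channels at 9 (size 1, align 1) → ends 10
pad 2 to align 4 for pitch
pitch at 12 (size 44, align 4) → ends 56

2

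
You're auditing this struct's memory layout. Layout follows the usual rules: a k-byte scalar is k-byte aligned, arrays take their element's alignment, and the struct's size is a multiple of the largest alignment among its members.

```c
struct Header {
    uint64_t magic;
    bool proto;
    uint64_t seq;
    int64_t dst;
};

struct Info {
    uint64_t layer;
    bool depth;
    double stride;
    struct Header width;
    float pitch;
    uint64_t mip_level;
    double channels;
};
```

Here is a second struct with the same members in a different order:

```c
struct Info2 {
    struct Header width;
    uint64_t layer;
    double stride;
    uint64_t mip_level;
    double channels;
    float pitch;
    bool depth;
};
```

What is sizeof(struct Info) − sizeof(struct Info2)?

8

Header: magic at 0 (size 8, align 8) → ends 8; proto at 8 (size 1, align 1) → ends 9; pad 7 to align 8 for seq; seq at 16 (size 8, align 8) → ends 24; dst at 24 (size 8, align 8) → ends 32; total 32 bytes, alignment 8
layer at 0 (size 8, align 8) → ends 8
depth at 8 (size 1, align 1) → ends 9
pad 7 to align 8 for stride
stride at 16 (size 8, align 8) → ends 24
width at 24 (size 32, align 8) → ends 56
pitch at 56 (size 4, align 4) → ends 60
pad 4 to align 8 for mip_level
mip_level at 64 (size 8, align 8) → ends 72
channels at 72 (size 8, align 8) → ends 80
total 80 bytes, alignment 8
— Info2 —
width at 0 (size 32, align 8) → ends 32
layer at 32 (size 8, align 8) → ends 40
stride at 40 (size 8, align 8) → ends 48
mip_level at 48 (size 8, align 8) → ends 56
channels at 56 (size 8, align 8) → ends 64
pitch at 64 (size 4, align 4) → ends 68
depth at 68 (size 1, align 1) → ends 69
tail pad 3 to reach multiple of 8
total 72 bytes, alignment 8
80 − 72 = 8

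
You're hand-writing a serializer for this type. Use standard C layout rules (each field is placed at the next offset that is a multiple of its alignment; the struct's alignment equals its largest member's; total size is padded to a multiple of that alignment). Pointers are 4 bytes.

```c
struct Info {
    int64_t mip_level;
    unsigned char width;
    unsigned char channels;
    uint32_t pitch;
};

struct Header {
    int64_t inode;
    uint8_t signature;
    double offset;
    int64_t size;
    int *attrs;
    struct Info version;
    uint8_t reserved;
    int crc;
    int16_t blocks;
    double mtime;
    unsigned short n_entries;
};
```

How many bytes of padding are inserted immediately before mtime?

6

Info: mip_level at 0 (size 8, align 8) → ends 8; width at 8 (size 1, align 1) → ends 9; channels at 9 (size 1, align 1) → ends 10; pad 2 to align 4 for pitch; pitch at 12 (size 4, align 4) → ends 16; total 16 bytes, alignment 8
inode at 0 (size 8, align 8) → ends 8
signature at 8 (size 1, align 1) → ends 9
pad 7 to align 8 for offset
offset at 16 (size 8, align 8) → ends 24
size at 24 (size 8, align 8) → ends 32
attrs at 32 (size 4, align 4) → ends 36
pad 4 to align 8 for version
version at 40 (size 16, align 8) → ends 56
reserved at 56 (size 1, align 1) → ends 57
pad 3 to align 4 for crc
crc at 60 (size 4, align 4) → ends 64
blocks at 64 (size 2, align 2) → ends 66
pad 6 to align 8 for mtime
mtime at 72 (size 8, align 8) → ends 80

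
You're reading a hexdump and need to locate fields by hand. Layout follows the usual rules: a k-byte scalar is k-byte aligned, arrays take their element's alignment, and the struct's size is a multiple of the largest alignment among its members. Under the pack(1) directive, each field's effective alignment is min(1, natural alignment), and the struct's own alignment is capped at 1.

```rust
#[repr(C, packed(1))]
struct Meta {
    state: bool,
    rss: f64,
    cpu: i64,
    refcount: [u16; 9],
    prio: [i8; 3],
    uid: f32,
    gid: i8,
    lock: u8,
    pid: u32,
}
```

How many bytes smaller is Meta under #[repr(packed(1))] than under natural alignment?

16

natural layout:
  0..1  state  (1B, 1-aligned)
  1..8  -- padding (7B)
  8..16  rss  (8B, 8-aligned)
  16..24  cpu  (8B, 8-aligned)
  24..42  refcount  (18B, 2-aligned)
  42..45  prio  (3B, 1-aligned)
  45..48  -- padding (3B)
  48..52  uid  (4B, 4-aligned)
  52..53  gid  (1B, 1-aligned)
  53..54  lock  (1B, 1-aligned)
  54..56  -- padding (2B)
  56..60  pid  (4B, 4-aligned)
  60..64  -- tail padding (4B)
  sizeof = 64, alignof = 8
packed(1) layout:
  0..1  state  (1B, 1-aligned)
  1..9  rss  (8B, 1-aligned)
  9..17  cpu  (8B, 1-aligned)
  17..35  refcount  (18B, 1-aligned)
  35..38  prio  (3B, 1-aligned)
  38..42  uid  (4B, 1-aligned)
  42..43  gid  (1B, 1-aligned)
  43..44  lock  (1B, 1-aligned)
  44..48  pid  (4B, 1-aligned)
  sizeof = 48, alignof = 1
64 − 48 = 16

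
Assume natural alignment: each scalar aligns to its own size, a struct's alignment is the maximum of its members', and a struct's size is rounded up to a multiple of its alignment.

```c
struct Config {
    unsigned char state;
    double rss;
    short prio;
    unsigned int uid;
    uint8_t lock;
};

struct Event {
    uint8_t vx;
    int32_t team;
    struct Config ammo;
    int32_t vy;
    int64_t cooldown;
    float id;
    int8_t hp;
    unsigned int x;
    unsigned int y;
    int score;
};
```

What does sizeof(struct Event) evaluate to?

Config: @0: state [1B, align 1] → 1; +7 pad (align 8); @8: rss [8B, align 8] → 16; @16: prio [2B, align 2] → 18; +2 pad (align 4); @20: uid [4B, align 4] → 24; @24: lock [1B, align 1] → 25; +7 tail pad (align 8); size 32, align 8
@0: vx [1B, align 1] → 1
+3 pad (align 4)
@4: team [4B, align 4] → 8
@8: ammo [32B, align 8] → 40
@40: vy [4B, align 4] → 44
+4 pad (align 8)
@48: cooldown [8B, align 8] → 56
@56: id [4B, align 4] → 60
@60: hp [1B, align 1] → 61
+3 pad (align 4)
@64: x [4B, align 4] → 68
@68: y [4B, align 4] → 72
@72: score [4B, align 4] → 76
+4 tail pad (align 8)
size 80, align 8

80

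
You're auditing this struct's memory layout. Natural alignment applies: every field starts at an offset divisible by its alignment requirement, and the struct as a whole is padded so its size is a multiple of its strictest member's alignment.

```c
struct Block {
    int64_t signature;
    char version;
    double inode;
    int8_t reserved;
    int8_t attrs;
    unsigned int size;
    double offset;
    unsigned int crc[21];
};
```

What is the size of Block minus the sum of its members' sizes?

13

0..8  signature  (8B, 8-aligned)
8..9  version  (1B, 1-aligned)
9..16  -- padding (7B)
16..24  inode  (8B, 8-aligned)
24..25  reserved  (1B, 1-aligned)
25..26  attrs  (1B, 1-aligned)
26..28  -- padding (2B)
28..32  size  (4B, 4-aligned)
32..40  offset  (8B, 8-aligned)
40..124  crc  (84B, 4-aligned)
124..128  -- tail padding (4B)
sizeof = 128, alignof = 8
data bytes 115, size 128 → padding 13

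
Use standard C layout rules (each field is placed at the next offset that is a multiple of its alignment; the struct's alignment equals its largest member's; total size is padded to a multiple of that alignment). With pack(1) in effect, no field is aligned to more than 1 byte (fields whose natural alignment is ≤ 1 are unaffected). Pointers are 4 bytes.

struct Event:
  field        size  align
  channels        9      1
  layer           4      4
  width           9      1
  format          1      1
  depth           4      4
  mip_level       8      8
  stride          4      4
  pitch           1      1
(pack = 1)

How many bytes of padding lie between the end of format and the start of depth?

0..9  channels  (9B, 1-aligned)
9..13  layer  (4B, 1-aligned)
13..22  width  (9B, 1-aligned)
22..23  format  (1B, 1-aligned)
23..27  depth  (4B, 1-aligned)

0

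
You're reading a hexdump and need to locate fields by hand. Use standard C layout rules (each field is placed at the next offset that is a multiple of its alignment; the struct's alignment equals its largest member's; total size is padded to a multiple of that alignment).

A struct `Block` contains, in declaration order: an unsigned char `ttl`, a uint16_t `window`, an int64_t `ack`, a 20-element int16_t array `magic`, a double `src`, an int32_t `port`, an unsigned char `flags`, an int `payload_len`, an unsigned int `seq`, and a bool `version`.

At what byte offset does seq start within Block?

76

ttl at 0 (size 1, align 1) → ends 1
pad 1 to align 2 for window
window at 2 (size 2, align 2) → ends 4
pad 4 to align 8 for ack
ack at 8 (size 8, align 8) → ends 16
magic at 16 (size 40, align 2) → ends 56
src at 56 (size 8, align 8) → ends 64
port at 64 (size 4, align 4) → ends 68
flags at 68 (size 1, align 1) → ends 69
pad 3 to align 4 for payload_len
payload_len at 72 (size 4, align 4) → ends 76
seq at 76 (size 4, align 4) → ends 80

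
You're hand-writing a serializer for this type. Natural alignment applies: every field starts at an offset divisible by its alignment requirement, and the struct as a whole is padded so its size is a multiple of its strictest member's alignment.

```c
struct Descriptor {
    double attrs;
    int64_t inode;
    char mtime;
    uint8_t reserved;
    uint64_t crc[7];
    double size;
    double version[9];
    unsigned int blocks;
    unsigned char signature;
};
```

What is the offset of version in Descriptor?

88

@0: attrs [8B, align 8] → 8
@8: inode [8B, align 8] → 16
@16: mtime [1B, align 1] → 17
@17: reserved [1B, align 1] → 18
+6 pad (align 8)
@24: crc [56B, align 8] → 80
@80: size [8B, align 8] → 88
@88: version [72B, align 8] → 160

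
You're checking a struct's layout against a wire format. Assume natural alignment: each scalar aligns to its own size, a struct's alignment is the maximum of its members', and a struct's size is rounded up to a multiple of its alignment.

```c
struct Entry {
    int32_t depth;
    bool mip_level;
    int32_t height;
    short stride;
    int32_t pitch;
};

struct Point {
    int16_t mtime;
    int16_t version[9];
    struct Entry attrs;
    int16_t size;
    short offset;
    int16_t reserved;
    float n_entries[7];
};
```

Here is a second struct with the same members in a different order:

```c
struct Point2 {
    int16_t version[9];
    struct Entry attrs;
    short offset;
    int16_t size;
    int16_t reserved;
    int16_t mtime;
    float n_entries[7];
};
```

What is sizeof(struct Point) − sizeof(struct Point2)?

0

Entry: depth at 0 (size 4, align 4) → ends 4; mip_level at 4 (size 1, align 1) → ends 5; pad 3 to align 4 for height; height at 8 (size 4, align 4) → ends 12; stride at 12 (size 2, align 2) → ends 14; pad 2 to align 4 for pitch; pitch at 16 (size 4, align 4) → ends 20; total 20 bytes, alignment 4
mtime at 0 (size 2, align 2) → ends 2
version at 2 (size 18, align 2) → ends 20
attrs at 20 (size 20, align 4) → ends 40
size at 40 (size 2, align 2) → ends 42
offset at 42 (size 2, align 2) → ends 44
reserved at 44 (size 2, align 2) → ends 46
pad 2 to align 4 for n_entries
n_entries at 48 (size 28, align 4) → ends 76
total 76 bytes, alignment 4
— Point2 —
version at 0 (size 18, align 2) → ends 18
pad 2 to align 4 for attrs
attrs at 20 (size 20, align 4) → ends 40
offset at 40 (size 2, align 2) → ends 42
size at 42 (size 2, align 2) → ends 44
reserved at 44 (size 2, align 2) → ends 46
mtime at 46 (size 2, align 2) → ends 48
n_entries at 48 (size 28, align 4) → ends 76
total 76 bytes, alignment 4
76 − 76 = 0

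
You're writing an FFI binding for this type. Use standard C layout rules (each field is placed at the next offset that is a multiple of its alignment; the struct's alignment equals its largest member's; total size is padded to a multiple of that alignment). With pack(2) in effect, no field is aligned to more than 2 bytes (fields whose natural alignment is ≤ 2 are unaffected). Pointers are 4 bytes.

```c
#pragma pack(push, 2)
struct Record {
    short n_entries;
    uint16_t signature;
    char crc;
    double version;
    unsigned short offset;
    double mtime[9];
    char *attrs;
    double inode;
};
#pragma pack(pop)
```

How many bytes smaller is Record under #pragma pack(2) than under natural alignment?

12

natural layout:
  n_entries at 0 (size 2, align 2) → ends 2
  signature at 2 (size 2, align 2) → ends 4
  crc at 4 (size 1, align 1) → ends 5
  pad 3 to align 8 for version
  version at 8 (size 8, align 8) → ends 16
  offset at 16 (size 2, align 2) → ends 18
  pad 6 to align 8 for mtime
  mtime at 24 (size 72, align 8) → ends 96
  attrs at 96 (size 4, align 4) → ends 100
  pad 4 to align 8 for inode
  inode at 104 (size 8, align 8) → ends 112
  total 112 bytes, alignment 8
packed(2) layout:
  n_entries at 0 (size 2, align 2) → ends 2
  signature at 2 (size 2, align 2) → ends 4
  crc at 4 (size 1, align 1) → ends 5
  pad 1 to align 2 for version
  version at 6 (size 8, align 2) → ends 14
  offset at 14 (size 2, align 2) → ends 16
  mtime at 16 (size 72, align 2) → ends 88
  attrs at 88 (size 4, align 2) → ends 92
  inode at 92 (size 8, align 2) → ends 100
  total 100 bytes, alignment 2
112 − 100 = 12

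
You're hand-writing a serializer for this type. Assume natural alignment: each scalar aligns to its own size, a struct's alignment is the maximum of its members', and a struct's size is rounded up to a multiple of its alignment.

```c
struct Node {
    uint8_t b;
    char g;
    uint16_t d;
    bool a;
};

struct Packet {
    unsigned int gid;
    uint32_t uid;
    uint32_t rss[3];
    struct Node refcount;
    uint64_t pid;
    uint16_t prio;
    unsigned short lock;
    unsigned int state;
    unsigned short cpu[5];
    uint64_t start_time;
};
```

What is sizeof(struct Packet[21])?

1512

Node: b at 0 (size 1, align 1) → ends 1; g at 1 (size 1, align 1) → ends 2; d at 2 (size 2, align 2) → ends 4; a at 4 (size 1, align 1) → ends 5; tail pad 1 to reach multiple of 2; total 6 bytes, alignment 2
gid at 0 (size 4, align 4) → ends 4
uid at 4 (size 4, align 4) → ends 8
rss at 8 (size 12, align 4) → ends 20
refcount at 20 (size 6, align 2) → ends 26
pad 6 to align 8 for pid
pid at 32 (size 8, align 8) → ends 40
prio at 40 (size 2, align 2) → ends 42
lock at 42 (size 2, align 2) → ends 44
state at 44 (size 4, align 4) → ends 48
cpu at 48 (size 10, align 2) → ends 58
pad 6 to align 8 for start_time
start_time at 64 (size 8, align 8) → ends 72
total 72 bytes, alignment 8
array of 21: 21 × 72 = 1512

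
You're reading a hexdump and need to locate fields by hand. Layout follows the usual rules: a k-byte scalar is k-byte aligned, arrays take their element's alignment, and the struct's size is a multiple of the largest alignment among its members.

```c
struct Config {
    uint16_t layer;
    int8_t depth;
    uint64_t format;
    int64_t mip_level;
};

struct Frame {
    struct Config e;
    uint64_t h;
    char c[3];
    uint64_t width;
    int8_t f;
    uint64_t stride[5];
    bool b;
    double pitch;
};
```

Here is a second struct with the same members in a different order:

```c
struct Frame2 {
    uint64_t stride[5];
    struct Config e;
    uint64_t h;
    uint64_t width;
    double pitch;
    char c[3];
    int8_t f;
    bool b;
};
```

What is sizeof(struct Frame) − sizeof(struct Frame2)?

Config: 0..2  layer  (2B, 2-aligned); 2..3  depth  (1B, 1-aligned); 3..8  -- padding (5B); 8..16  format  (8B, 8-aligned); 16..24  mip_level  (8B, 8-aligned); sizeof = 24, alignof = 8
0..24  e  (24B, 8-aligned)
24..32  h  (8B, 8-aligned)
32..35  c  (3B, 1-aligned)
35..40  -- padding (5B)
40..48  width  (8B, 8-aligned)
48..49  f  (1B, 1-aligned)
49..56  -- padding (7B)
56..96  stride  (40B, 8-aligned)
96..97  b  (1B, 1-aligned)
97..104  -- padding (7B)
104..112  pitch  (8B, 8-aligned)
sizeof = 112, alignof = 8
— Frame2 —
0..40  stride  (40B, 8-aligned)
40..64  e  (24B, 8-aligned)
64..72  h  (8B, 8-aligned)
72..80  width  (8B, 8-aligned)
80..88  pitch  (8B, 8-aligned)
88..91  c  (3B, 1-aligned)
91..92  f  (1B, 1-aligned)
92..93  b  (1B, 1-aligned)
93..96  -- tail padding (3B)
sizeof = 96, alignof = 8
112 − 96 = 16

16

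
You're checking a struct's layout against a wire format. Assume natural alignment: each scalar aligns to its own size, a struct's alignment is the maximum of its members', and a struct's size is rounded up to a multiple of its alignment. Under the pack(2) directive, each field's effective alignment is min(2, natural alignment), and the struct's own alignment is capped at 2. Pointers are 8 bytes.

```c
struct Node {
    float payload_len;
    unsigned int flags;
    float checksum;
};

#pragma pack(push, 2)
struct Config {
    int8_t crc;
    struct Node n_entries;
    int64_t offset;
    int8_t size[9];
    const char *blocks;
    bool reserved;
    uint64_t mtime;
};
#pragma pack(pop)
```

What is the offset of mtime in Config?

42

Node: @0: payload_len [4B, align 4] → 4; @4: flags [4B, align 4] → 8; @8: checksum [4B, align 4] → 12; size 12, align 4
@0: crc [1B, align 1] → 1
+1 pad (align 2)
@2: n_entries [12B, align 2] → 14
@14: offset [8B, align 2] → 22
@22: size [9B, align 1] → 31
+1 pad (align 2)
@32: blocks [8B, align 2] → 40
@40: reserved [1B, align 1] → 41
+1 pad (align 2)
@42: mtime [8B, align 2] → 50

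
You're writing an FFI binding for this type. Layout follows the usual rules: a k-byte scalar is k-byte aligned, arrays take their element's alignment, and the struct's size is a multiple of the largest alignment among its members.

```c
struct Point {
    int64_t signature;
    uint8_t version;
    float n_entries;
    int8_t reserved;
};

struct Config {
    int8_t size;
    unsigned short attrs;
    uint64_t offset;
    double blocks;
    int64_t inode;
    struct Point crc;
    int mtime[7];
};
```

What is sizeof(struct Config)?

Point: signature at 0 (size 8, align 8) → ends 8; version at 8 (size 1, align 1) → ends 9; pad 3 to align 4 for n_entries; n_entries at 12 (size 4, align 4) → ends 16; reserved at 16 (size 1, align 1) → ends 17; tail pad 7 to reach multiple of 8; total 24 bytes, alignment 8
size at 0 (size 1, align 1) → ends 1
pad 1 to align 2 for attrs
attrs at 2 (size 2, align 2) → ends 4
pad 4 to align 8 for offset
offset at 8 (size 8, align 8) → ends 16
blocks at 16 (size 8, align 8) → ends 24
inode at 24 (size 8, align 8) → ends 32
crc at 32 (size 24, align 8) → ends 56
mtime at 56 (size 28, align 4) → ends 84
tail pad 4 to reach multiple of 8
total 88 bytes, alignment 8

88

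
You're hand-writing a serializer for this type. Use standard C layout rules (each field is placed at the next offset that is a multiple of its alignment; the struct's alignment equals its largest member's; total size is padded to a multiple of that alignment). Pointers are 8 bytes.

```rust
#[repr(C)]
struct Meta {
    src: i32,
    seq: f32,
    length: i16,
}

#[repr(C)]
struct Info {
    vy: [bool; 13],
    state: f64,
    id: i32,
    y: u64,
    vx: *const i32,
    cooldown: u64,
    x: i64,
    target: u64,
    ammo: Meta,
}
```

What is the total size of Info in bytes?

Meta: @0: src [4B, align 4] → 4; @4: seq [4B, align 4] → 8; @8: length [2B, align 2] → 10; +2 tail pad (align 4); size 12, align 4
@0: vy [13B, align 1] → 13
+3 pad (align 8)
@16: state [8B, align 8] → 24
@24: id [4B, align 4] → 28
+4 pad (align 8)
@32: y [8B, align 8] → 40
@40: vx [8B, align 8] → 48
@48: cooldown [8B, align 8] → 56
@56: x [8B, align 8] → 64
@64: target [8B, align 8] → 72
@72: ammo [12B, align 4] → 84
+4 tail pad (align 8)
size 88, align 8

88 bytes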